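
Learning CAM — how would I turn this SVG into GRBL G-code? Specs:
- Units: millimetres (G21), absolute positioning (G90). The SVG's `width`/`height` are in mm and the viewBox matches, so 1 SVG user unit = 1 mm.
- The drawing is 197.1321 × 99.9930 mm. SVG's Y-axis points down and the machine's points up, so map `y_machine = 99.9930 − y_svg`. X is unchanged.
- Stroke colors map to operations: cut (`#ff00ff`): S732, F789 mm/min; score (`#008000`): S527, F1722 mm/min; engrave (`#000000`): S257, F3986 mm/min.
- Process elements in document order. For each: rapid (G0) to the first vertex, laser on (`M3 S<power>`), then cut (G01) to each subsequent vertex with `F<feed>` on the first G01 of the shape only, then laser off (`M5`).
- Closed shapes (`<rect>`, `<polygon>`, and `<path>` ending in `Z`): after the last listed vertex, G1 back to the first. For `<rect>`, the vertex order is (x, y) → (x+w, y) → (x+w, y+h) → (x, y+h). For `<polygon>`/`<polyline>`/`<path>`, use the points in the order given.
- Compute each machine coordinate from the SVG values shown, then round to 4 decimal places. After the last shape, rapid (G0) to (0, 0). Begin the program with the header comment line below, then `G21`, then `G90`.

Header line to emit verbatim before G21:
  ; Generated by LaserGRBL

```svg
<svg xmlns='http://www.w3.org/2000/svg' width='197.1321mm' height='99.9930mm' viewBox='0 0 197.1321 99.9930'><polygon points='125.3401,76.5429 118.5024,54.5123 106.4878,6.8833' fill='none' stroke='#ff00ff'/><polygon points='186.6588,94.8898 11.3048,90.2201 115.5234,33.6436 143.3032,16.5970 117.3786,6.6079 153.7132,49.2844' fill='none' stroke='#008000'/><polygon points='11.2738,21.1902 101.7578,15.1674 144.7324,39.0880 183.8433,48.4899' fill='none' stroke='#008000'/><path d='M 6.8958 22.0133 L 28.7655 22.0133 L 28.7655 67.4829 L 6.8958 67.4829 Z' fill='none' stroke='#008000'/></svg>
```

1 u = 1 mm; y_m = 99.9930 − y.

[1] `<polygon>` closed polygon, #ff00ff→cut S732 F789: (125.3401,23.4501) → (118.5024,45.4807) → (106.4878,93.1097) → (125.3401,23.4501) (closed)

[2] `<polygon>` closed polygon, #008000→score S527 F1722: (186.6588,5.1032) → (11.3048,9.7729) → (115.5234,66.3494) → (143.3032,83.3960) → (117.3786,93.3851) → (153.7132,50.7086) → (186.6588,5.1032) (closed)

[3] `<polygon>` closed polygon, #008000→score S527 F1722: (11.2738,78.8028) → (101.7578,84.8256) → (144.7324,60.9050) → (183.8433,51.5031) → (11.2738,78.8028) (closed)

[4] `<path>` rectangle, #008000→score S527 F1722: (6.8958,77.9797) → (28.7655,77.9797) → (28.7655,32.5101) → (6.8958,32.5101) → (6.8958,77.9797) (closed)

; Generated by LaserGRBL
G21
G90
G0 X125.3401 Y23.4501
M3 S732
G01 X118.5024 Y45.4807 F789
G01 X106.4878 Y93.1097
G01 X125.3401 Y23.4501
M5
G0 X186.6588 Y5.1032
M3 S527
G01 X11.3048 Y9.7729 F1722
G01 X115.5234 Y66.3494
G01 X143.3032 Y83.3960
G01 X117.3786 Y93.3851
G01 X153.7132 Y50.7086
G01 X186.6588 Y5.1032
M5
G0 X11.2738 Y78.8028
M3 S527
G01 X101.7578 Y84.8256 F1722
G01 X144.7324 Y60.9050
G01 X183.8433 Y51.5031
G01 X11.2738 Y78.8028
M5
G0 X6.8958 Y77.9797
M3 S527
G01 X28.7655 Y77.9797 F1722
G01 X28.7655 Y32.5101
G01 X6.8958 Y32.5101
G01 X6.8958 Y77.9797
M5
G0 X0.0000 Y0.0000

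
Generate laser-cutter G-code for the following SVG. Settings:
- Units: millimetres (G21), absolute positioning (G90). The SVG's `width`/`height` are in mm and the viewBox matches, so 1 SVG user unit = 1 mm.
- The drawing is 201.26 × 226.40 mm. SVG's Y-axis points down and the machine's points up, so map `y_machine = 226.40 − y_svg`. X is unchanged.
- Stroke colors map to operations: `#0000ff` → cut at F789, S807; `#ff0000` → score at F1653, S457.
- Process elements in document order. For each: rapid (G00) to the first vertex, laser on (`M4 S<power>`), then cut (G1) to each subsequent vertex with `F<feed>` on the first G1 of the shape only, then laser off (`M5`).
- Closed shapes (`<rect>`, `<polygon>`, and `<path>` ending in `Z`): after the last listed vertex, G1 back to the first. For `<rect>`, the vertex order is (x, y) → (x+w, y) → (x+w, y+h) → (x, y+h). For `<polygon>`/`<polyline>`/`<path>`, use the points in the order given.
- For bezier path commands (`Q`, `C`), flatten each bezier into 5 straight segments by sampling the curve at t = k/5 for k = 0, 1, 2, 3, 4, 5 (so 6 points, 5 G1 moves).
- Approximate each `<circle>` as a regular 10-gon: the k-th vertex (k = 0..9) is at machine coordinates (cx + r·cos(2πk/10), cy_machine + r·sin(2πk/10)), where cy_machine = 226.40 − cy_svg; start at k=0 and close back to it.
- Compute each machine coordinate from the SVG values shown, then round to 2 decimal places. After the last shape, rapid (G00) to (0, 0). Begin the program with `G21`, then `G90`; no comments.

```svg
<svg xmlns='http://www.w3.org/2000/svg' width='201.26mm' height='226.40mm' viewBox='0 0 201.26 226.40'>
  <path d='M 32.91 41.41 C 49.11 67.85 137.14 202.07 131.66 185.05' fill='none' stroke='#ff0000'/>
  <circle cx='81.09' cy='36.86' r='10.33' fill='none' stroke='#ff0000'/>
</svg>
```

G21
G90
G00 X32.91 Y184.99
M4 S457
G1 X49.93 Y158.26 F1653
G1 X76.25 Y118.10
G1 X103.93 Y76.94
G1 X125.05 Y47.21
G1 X131.66 Y41.35
M5
G00 X91.42 Y189.54
M4 S457
G1 X89.45 Y195.61 F1653
G1 X84.28 Y199.36
G1 X77.90 Y199.36
G1 X72.73 Y195.61
G1 X70.76 Y189.54
G1 X72.73 Y183.47
G1 X77.90 Y179.72
G1 X84.28 Y179.72
G1 X89.45 Y183.47
G1 X91.42 Y189.54
M5
G00 X0.00 Y0.00

Since the viewBox matches the mm dimensions, user units are millimetres directly. The only transform is the Y-flip y_m = 226.40 − y_svg.

Shape 1 is a cubic bezier drawn with `<path>`. Its stroke #ff0000 means score at S457, F1653. After flipping Y the toolpath is (32.91,184.99) → (49.93,158.26) → (76.25,118.10) → (103.93,76.94) → (125.05,47.21) → (131.66,41.35).

Shape 2 is a circle drawn with `<circle>`. Its stroke #ff0000 means score at S457, F1653. After flipping Y the toolpath is (91.42,189.54) → (89.45,195.61) → (84.28,199.36) → (77.90,199.36) → (72.73,195.61) → (70.76,189.54) → (72.73,183.47) → (77.90,179.72) → (84.28,179.72) → (89.45,183.47) → (91.42,189.54), returning to the start.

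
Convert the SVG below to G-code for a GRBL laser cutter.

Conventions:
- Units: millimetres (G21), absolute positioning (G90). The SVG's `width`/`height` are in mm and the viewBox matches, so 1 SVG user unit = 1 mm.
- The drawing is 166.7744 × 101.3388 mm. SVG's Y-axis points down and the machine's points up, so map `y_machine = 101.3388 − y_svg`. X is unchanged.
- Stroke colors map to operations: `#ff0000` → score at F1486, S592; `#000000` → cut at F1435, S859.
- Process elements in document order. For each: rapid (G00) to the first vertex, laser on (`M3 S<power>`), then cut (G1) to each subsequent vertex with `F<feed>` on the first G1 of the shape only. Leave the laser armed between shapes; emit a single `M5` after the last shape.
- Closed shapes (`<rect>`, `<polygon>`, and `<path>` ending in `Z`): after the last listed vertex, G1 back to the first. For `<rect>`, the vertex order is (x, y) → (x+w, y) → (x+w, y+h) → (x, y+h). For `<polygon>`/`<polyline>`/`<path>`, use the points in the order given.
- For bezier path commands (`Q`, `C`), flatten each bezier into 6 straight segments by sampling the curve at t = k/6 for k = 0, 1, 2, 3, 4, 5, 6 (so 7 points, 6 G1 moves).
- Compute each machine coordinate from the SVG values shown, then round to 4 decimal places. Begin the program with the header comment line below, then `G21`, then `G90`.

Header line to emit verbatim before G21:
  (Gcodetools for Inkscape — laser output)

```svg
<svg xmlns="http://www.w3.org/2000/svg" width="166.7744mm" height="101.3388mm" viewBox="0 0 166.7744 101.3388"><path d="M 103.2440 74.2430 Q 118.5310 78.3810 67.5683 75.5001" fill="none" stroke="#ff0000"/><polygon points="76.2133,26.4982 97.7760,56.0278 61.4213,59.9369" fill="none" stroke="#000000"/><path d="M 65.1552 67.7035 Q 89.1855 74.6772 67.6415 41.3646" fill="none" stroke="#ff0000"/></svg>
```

Since the viewBox matches the mm dimensions, user units are millimetres directly. The only transform is the Y-flip y_m = 101.3388 − y_svg.

Shape 1 is a quadratic bezier drawn with `<path>`. Its stroke #ff0000 means score at S592, F1486. After flipping Y the toolpath is (103.2440,27.0958) → (106.4994,25.9114) → (106.0743,25.1170) → (101.9686,24.7125) → (94.1824,24.6980) → (82.7156,25.0734) → (67.5683,25.8387).

Shape 2 is a regular polygon drawn with `<polygon>`. Its stroke #000000 means cut at S859, F1435. After flipping Y the toolpath is (76.2133,74.8406) → (97.7760,45.3110) → (61.4213,41.4019) → (76.2133,74.8406), returning to the start.

Shape 3 is a quadratic bezier drawn with `<path>`. Its stroke #ff0000 means score at S592, F1486. After flipping Y the toolpath is (65.1552,33.6353) → (71.8993,32.4298) → (76.1116,33.4624) → (77.7919,36.7332) → (76.9404,42.2421) → (73.5569,49.9891) → (67.6415,59.9742).

(Gcodetools for Inkscape — laser output)
G21
G90
G00 X103.2440 Y27.0958
M3 S592
G1 X106.4994 Y25.9114 F1486
G1 X106.0743 Y25.1170
G1 X101.9686 Y24.7125
G1 X94.1824 Y24.6980
G1 X82.7156 Y25.0734
G1 X67.5683 Y25.8387
G00 X76.2133 Y74.8406
M3 S859
G1 X97.7760 Y45.3110 F1435
G1 X61.4213 Y41.4019
G1 X76.2133 Y74.8406
G00 X65.1552 Y33.6353
M3 S592
G1 X71.8993 Y32.4298 F1486
G1 X76.1116 Y33.4624
G1 X77.7919 Y36.7332
G1 X76.9404 Y42.2421
G1 X73.5569 Y49.9891
G1 X67.6415 Y59.9742
M5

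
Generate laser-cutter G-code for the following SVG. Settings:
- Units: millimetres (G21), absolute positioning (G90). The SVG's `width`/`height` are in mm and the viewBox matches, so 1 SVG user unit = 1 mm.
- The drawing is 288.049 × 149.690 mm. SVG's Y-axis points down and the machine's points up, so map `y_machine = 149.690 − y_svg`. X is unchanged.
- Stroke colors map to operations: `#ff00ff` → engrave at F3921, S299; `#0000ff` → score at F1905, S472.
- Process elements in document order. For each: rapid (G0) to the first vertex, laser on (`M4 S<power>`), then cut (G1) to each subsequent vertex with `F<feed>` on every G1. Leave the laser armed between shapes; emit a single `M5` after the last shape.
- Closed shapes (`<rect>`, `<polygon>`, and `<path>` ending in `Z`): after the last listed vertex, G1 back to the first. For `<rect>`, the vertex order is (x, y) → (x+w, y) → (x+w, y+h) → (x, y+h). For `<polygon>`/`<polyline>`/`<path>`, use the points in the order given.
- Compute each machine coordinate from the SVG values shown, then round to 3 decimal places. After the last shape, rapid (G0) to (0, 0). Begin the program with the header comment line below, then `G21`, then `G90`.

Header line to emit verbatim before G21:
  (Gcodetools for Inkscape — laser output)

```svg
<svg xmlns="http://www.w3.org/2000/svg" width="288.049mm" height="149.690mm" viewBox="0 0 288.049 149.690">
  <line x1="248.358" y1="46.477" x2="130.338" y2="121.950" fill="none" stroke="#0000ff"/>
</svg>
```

1 u = 1 mm; y_m = 149.690 − y.

[1] `<line>` line segment, #0000ff→score S472 F1905: (248.358,103.213) → (130.338,27.740)

(Gcodetools for Inkscape — laser output)
G21
G90
G0 X248.358 Y103.213
M4 S472
G1 X130.338 Y27.740 F1905
M5
G0 X0.000 Y0.000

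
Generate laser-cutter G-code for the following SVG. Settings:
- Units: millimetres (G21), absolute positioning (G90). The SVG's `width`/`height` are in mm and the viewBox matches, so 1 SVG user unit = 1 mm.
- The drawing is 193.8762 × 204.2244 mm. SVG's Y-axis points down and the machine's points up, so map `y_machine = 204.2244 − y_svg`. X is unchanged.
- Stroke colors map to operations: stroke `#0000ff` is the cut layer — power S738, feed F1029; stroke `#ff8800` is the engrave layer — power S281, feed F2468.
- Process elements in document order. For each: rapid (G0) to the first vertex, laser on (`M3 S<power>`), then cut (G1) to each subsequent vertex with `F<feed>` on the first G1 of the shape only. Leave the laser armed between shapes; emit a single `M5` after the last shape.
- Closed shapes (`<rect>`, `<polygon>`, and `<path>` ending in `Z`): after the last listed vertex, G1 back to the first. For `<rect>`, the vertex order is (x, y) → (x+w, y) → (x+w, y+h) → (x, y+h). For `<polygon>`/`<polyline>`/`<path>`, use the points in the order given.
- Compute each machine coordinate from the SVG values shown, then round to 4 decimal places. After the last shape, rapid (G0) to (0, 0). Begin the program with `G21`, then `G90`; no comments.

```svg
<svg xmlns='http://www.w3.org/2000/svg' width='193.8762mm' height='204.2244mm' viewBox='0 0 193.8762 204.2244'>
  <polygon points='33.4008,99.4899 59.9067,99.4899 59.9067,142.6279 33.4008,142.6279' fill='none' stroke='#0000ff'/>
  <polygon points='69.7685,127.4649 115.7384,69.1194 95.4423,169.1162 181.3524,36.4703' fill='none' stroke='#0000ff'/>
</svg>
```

G21
G90
G0 X33.4008 Y104.7345
M3 S738
G1 X59.9067 Y104.7345 F1029
G1 X59.9067 Y61.5965
G1 X33.4008 Y61.5965
G1 X33.4008 Y104.7345
G0 X69.7685 Y76.7595
M3 S738
G1 X115.7384 Y135.1050 F1029
G1 X95.4423 Y35.1082
G1 X181.3524 Y167.7541
G1 X69.7685 Y76.7595
M5
G0 X0.0000 Y0.0000

viewBox `0 0 193.8762 204.2244` with mm width/height → 1 unit = 1 mm. Flip: y_m = 204.2244 − y_svg.

**Shape 1** — `<polygon>` rectangle, stroke `#0000ff` → cut (S738, F1029). Machine vertices: (33.4008,104.7345) → (59.9067,104.7345) → (59.9067,61.5965) → (33.4008,61.5965) → (33.4008,104.7345). Closed: final G1 returns to the first vertex.

**Shape 2** — `<polygon>` closed polygon, stroke `#0000ff` → cut (S738, F1029). Machine vertices: (69.7685,76.7595) → (115.7384,135.1050) → (95.4423,35.1082) → (181.3524,167.7541) → (69.7685,76.7595). Closed: final G1 returns to the first vertex.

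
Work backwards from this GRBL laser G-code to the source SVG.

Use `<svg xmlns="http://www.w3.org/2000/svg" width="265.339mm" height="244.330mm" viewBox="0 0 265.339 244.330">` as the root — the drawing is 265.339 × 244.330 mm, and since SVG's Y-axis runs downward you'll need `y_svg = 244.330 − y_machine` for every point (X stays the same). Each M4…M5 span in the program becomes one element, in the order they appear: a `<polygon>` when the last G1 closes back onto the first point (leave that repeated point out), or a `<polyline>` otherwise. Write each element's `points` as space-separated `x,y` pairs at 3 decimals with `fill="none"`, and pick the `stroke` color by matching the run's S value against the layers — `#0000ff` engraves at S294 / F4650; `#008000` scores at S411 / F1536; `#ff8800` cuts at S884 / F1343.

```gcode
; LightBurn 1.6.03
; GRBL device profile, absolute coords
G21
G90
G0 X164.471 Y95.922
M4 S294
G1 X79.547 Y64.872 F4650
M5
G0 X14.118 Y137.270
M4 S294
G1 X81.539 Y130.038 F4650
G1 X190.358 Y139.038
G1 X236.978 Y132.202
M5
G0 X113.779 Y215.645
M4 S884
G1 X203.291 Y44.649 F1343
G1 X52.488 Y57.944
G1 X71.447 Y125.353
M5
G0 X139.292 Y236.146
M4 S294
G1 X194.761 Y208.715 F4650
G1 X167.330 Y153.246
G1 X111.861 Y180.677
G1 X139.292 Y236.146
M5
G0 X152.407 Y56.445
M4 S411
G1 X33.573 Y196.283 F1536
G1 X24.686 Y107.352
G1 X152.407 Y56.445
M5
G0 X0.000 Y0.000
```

<svg xmlns="http://www.w3.org/2000/svg" width="265.339mm" height="244.330mm" viewBox="0 0 265.339 244.330">
  <polyline points="164.471,148.408 79.547,179.458" fill="none" stroke="#0000ff"/>
  <polyline points="14.118,107.060 81.539,114.292 190.358,105.292 236.978,112.128" fill="none" stroke="#0000ff"/>
  <polyline points="113.779,28.685 203.291,199.681 52.488,186.386 71.447,118.977" fill="none" stroke="#ff8800"/>
  <polygon points="139.292,8.184 194.761,35.615 167.330,91.084 111.861,63.653" fill="none" stroke="#0000ff"/>
  <polygon points="152.407,187.885 33.573,48.047 24.686,136.978" fill="none" stroke="#008000"/>
</svg>

y_svg = 244.330 − y_m.

[1] S294→`#0000ff` (engrave); open run; points: 164.471,148.408 79.547,179.458

[2] S294→`#0000ff` (engrave); open run; points: 14.118,107.060 81.539,114.292 190.358,105.292 236.978,112.128

[3] S884→`#ff8800` (cut); open run; points: 113.779,28.685 203.291,199.681 52.488,186.386 71.447,118.977

[4] S294→`#0000ff` (engrave); closed run; points: 139.292,8.184 194.761,35.615 167.330,91.084 111.861,63.653

[5] S411→`#008000` (score); closed run; points: 152.407,187.885 33.573,48.047 24.686,136.978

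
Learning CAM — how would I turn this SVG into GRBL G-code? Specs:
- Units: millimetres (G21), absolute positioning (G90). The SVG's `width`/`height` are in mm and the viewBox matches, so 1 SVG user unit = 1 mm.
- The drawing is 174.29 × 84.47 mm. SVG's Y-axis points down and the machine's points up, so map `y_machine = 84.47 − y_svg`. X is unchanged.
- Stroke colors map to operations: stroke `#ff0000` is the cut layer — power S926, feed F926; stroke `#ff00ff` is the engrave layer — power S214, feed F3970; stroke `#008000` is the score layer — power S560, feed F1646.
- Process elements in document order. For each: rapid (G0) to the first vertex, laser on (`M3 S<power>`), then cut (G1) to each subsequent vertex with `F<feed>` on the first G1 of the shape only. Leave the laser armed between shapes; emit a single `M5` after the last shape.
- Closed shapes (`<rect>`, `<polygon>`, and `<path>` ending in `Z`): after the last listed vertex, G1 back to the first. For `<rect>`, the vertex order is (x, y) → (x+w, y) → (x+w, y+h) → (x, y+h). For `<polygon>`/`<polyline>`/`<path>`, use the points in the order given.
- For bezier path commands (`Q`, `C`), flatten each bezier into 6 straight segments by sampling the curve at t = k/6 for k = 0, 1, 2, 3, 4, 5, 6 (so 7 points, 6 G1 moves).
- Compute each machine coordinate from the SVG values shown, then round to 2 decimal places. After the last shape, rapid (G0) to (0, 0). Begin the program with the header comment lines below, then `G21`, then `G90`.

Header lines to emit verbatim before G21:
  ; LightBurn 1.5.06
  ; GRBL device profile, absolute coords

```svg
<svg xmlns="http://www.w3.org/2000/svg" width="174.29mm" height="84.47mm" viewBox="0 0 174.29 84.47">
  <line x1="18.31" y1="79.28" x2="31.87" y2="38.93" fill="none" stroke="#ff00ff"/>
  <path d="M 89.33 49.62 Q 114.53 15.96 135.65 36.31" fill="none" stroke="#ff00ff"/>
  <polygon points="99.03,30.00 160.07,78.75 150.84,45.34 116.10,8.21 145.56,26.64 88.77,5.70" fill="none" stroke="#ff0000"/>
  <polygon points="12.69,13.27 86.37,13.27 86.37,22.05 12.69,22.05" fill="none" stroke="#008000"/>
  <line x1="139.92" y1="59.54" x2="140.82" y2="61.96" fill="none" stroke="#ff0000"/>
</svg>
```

1 u = 1 mm; y_m = 84.47 − y.

[1] `<line>` line segment, #ff00ff→engrave S214 F3970: (18.31,5.19) → (31.87,45.54)

[2] `<path>` quadratic bezier, #ff00ff→engrave S214 F3970: (89.33,34.85) → (97.62,44.57) → (105.68,51.29) → (113.51,55.01) → (121.12,55.73) → (128.50,53.44) → (135.65,48.16)

[3] `<polygon>` closed polygon, #ff0000→cut S926 F926: (99.03,54.47) → (160.07,5.72) → (150.84,39.13) → (116.10,76.26) → (145.56,57.83) → (88.77,78.77) → (99.03,54.47) (closed)

[4] `<polygon>` rectangle, #008000→score S560 F1646: (12.69,71.20) → (86.37,71.20) → (86.37,62.42) → (12.69,62.42) → (12.69,71.20) (closed)

[5] `<line>` line segment, #ff0000→cut S926 F926: (139.92,24.93) → (140.82,22.51)

; LightBurn 1.5.06
; GRBL device profile, absolute coords
G21
G90
G0 X18.31 Y5.19
M3 S214
G1 X31.87 Y45.54 F3970
G0 X89.33 Y34.85
M3 S214
G1 X97.62 Y44.57 F3970
G1 X105.68 Y51.29
G1 X113.51 Y55.01
G1 X121.12 Y55.73
G1 X128.50 Y53.44
G1 X135.65 Y48.16
G0 X99.03 Y54.47
M3 S926
G1 X160.07 Y5.72 F926
G1 X150.84 Y39.13
G1 X116.10 Y76.26
G1 X145.56 Y57.83
G1 X88.77 Y78.77
G1 X99.03 Y54.47
G0 X12.69 Y71.20
M3 S560
G1 X86.37 Y71.20 F1646
G1 X86.37 Y62.42
G1 X12.69 Y62.42
G1 X12.69 Y71.20
G0 X139.92 Y24.93
M3 S926
G1 X140.82 Y22.51 F926
M5
G0 X0.00 Y0.00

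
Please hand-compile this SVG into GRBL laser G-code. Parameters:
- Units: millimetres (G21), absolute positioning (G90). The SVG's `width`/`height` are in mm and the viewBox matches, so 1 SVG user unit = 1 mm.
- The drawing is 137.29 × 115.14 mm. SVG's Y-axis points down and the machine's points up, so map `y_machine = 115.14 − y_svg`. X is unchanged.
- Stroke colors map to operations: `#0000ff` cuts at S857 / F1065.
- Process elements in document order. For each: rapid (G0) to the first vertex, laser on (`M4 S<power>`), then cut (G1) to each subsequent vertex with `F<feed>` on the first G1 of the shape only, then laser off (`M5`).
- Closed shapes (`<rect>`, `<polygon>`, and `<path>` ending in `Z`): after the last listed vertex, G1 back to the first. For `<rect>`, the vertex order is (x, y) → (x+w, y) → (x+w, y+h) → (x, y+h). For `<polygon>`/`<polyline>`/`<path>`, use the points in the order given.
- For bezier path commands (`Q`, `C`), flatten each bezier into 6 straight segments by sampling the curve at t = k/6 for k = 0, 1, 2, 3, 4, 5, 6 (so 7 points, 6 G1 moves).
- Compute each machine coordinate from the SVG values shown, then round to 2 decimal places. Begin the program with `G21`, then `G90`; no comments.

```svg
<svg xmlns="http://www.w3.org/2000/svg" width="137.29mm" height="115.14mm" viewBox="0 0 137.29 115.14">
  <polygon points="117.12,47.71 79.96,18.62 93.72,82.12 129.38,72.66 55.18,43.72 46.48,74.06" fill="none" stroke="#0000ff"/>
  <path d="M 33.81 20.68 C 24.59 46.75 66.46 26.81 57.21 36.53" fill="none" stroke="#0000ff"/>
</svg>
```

viewBox `0 0 137.29 115.14` with mm width/height → 1 unit = 1 mm. Flip: y_m = 115.14 − y_svg.

**Shape 1** — `<polygon>` closed polygon, stroke `#0000ff` → cut (S857, F1065). Machine vertices: (117.12,67.43) → (79.96,96.52) → (93.72,33.02) → (129.38,42.48) → (55.18,71.42) → (46.48,41.08) → (117.12,67.43). Closed: final G1 returns to the first vertex.

**Shape 2** — `<path>` cubic bezier, stroke `#0000ff` → cut (S857, F1065). Control points (SVG): P0=(33.81,20.68), P1=(24.59,46.75), P2=(66.46,26.81), P3=(57.21,36.53); sampled at t=k/6. Machine vertices: (33.81,94.46) → (32.98,84.91) → (37.83,80.92) → (45.52,80.40) → (53.21,81.25) → (58.05,81.35) → (57.21,78.61). Open path.

G21
G90
G0 X117.12 Y67.43
M4 S857
G1 X79.96 Y96.52 F1065
G1 X93.72 Y33.02
G1 X129.38 Y42.48
G1 X55.18 Y71.42
G1 X46.48 Y41.08
G1 X117.12 Y67.43
M5
G0 X33.81 Y94.46
M4 S857
G1 X32.98 Y84.91 F1065
G1 X37.83 Y80.92
G1 X45.52 Y80.40
G1 X53.21 Y81.25
G1 X58.05 Y81.35
G1 X57.21 Y78.61
M5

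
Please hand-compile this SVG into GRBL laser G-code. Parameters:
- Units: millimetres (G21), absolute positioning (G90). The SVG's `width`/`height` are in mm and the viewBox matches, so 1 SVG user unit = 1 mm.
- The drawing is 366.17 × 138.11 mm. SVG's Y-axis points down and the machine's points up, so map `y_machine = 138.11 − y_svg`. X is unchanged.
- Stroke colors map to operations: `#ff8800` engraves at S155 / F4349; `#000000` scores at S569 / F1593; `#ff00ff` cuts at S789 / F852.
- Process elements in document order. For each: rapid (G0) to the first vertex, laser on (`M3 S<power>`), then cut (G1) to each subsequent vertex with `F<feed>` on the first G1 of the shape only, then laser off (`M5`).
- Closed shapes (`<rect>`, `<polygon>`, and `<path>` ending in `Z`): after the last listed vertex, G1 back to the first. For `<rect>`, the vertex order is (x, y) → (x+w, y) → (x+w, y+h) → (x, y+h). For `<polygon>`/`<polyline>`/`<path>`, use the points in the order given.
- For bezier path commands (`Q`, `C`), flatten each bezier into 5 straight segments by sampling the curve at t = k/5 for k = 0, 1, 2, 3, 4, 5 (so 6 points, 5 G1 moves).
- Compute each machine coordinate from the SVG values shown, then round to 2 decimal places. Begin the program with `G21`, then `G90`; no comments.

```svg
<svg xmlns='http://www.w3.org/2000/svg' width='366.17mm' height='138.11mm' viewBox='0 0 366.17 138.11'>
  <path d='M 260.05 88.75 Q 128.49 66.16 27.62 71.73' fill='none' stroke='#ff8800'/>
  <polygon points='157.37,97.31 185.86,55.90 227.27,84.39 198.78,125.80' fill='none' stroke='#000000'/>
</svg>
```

1 u = 1 mm; y_m = 138.11 − y.

[1] `<path>` quadratic bezier, #ff8800→engrave S155 F4349: (260.05,49.36) → (208.65,57.27) → (159.71,62.93) → (113.23,66.33) → (69.20,67.48) → (27.62,66.38)

[2] `<polygon>` regular polygon, #000000→score S569 F1593: (157.37,40.80) → (185.86,82.21) → (227.27,53.72) → (198.78,12.31) → (157.37,40.80) (closed)

G21
G90
G0 X260.05 Y49.36
M3 S155
G1 X208.65 Y57.27 F4349
G1 X159.71 Y62.93
G1 X113.23 Y66.33
G1 X69.20 Y67.48
G1 X27.62 Y66.38
M5
G0 X157.37 Y40.80
M3 S569
G1 X185.86 Y82.21 F1593
G1 X227.27 Y53.72
G1 X198.78 Y12.31
G1 X157.37 Y40.80
M5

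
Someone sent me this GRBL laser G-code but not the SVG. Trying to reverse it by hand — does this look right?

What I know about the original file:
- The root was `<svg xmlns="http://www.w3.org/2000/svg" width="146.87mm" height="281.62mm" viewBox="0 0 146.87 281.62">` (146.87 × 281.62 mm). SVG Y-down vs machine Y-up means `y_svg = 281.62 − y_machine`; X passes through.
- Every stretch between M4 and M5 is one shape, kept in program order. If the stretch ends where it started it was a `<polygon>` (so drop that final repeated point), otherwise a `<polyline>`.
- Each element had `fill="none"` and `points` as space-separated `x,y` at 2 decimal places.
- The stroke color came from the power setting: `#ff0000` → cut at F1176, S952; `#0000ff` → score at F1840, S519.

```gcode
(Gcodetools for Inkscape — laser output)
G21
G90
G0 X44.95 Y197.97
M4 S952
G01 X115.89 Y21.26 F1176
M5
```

<svg xmlns="http://www.w3.org/2000/svg" width="146.87mm" height="281.62mm" viewBox="0 0 146.87 281.62">
  <polyline points="44.95,83.65 115.89,260.36" fill="none" stroke="#ff0000"/>
</svg>

y_svg = 281.62 − y_m. Every run uses S952, so all elements get stroke `#ff0000` (cut).

[1] open run; points: 44.95,83.65 115.89,260.36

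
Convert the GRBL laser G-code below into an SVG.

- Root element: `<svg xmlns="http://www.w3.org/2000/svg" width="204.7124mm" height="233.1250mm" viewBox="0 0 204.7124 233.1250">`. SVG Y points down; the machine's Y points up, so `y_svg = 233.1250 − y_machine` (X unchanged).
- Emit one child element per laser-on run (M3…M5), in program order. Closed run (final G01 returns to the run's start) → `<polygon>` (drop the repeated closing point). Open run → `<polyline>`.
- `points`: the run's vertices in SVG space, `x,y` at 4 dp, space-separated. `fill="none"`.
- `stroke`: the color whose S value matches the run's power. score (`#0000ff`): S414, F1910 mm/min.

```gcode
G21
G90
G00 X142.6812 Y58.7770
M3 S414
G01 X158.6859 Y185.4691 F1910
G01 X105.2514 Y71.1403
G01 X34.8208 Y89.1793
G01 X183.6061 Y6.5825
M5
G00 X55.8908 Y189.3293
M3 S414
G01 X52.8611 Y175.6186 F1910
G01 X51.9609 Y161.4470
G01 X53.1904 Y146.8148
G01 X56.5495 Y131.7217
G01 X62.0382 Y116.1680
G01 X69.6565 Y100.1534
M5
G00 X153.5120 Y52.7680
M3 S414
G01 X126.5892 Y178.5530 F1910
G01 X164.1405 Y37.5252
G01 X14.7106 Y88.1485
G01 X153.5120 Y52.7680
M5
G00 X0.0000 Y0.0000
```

<svg xmlns="http://www.w3.org/2000/svg" width="204.7124mm" height="233.1250mm" viewBox="0 0 204.7124 233.1250">
  <polyline points="142.6812,174.3480 158.6859,47.6559 105.2514,161.9847 34.8208,143.9457 183.6061,226.5425" fill="none" stroke="#0000ff"/>
  <polyline points="55.8908,43.7957 52.8611,57.5064 51.9609,71.6780 53.1904,86.3102 56.5495,101.4033 62.0382,116.9570 69.6565,132.9716" fill="none" stroke="#0000ff"/>
  <polygon points="153.5120,180.3570 126.5892,54.5720 164.1405,195.5998 14.7106,144.9765" fill="none" stroke="#0000ff"/>
</svg>

Machine Y-up, SVG Y-down with viewBox height 233.1250, so y_svg = 233.1250 − y_machine; X carries over. Every run uses S414, so all elements get stroke `#0000ff` (score).

Run 1: The run is open, so emit a `<polyline>` with points (Y-flipped): 142.6812,174.3480 158.6859,47.6559 105.2514,161.9847 34.8208,143.9457 183.6061,226.5425.

Run 2: The run is open, so emit a `<polyline>` with points (Y-flipped): 55.8908,43.7957 52.8611,57.5064 51.9609,71.6780 53.1904,86.3102 56.5495,101.4033 62.0382,116.9570 69.6565,132.9716.

Run 3: The run returns to its start, so emit a `<polygon>` with points (Y-flipped): 153.5120,180.3570 126.5892,54.5720 164.1405,195.5998 14.7106,144.9765.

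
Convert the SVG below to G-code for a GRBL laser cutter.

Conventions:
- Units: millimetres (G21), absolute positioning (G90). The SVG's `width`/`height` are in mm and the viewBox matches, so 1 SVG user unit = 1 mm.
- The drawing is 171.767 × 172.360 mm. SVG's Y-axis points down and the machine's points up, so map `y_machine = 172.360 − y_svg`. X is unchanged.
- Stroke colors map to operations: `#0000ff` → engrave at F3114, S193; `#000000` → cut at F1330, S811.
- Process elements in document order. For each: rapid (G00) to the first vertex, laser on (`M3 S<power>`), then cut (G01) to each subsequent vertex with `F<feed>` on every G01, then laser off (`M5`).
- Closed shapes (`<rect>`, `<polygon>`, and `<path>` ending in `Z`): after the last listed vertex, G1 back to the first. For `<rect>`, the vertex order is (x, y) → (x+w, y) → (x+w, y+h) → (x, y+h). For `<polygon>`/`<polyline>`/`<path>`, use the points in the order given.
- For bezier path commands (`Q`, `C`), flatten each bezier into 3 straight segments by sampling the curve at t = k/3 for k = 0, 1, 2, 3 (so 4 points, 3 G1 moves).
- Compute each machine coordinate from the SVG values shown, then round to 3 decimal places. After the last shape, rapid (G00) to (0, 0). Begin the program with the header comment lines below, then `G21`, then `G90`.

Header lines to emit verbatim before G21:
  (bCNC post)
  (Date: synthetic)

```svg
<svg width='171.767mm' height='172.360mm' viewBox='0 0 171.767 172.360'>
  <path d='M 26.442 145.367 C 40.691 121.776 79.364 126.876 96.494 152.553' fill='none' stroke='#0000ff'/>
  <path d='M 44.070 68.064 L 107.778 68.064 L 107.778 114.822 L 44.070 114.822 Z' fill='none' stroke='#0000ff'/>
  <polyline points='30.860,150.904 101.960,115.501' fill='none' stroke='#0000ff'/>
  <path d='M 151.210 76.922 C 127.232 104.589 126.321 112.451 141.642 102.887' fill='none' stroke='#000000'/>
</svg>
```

(bCNC post)
(Date: synthetic)
G21
G90
G00 X26.442 Y26.993
M3 S193
G01 X47.130 Y41.321 F3114
G01 X73.885 Y38.324 F3114
G01 X96.494 Y19.807 F3114
M5
G00 X44.070 Y104.296
M3 S193
G01 X107.778 Y104.296 F3114
G01 X107.778 Y57.538 F3114
G01 X44.070 Y57.538 F3114
G01 X44.070 Y104.296 F3114
M5
G00 X30.860 Y21.456
M3 S193
G01 X101.960 Y56.859 F3114
M5
G00 X151.210 Y95.438
M3 S811
G01 X134.668 Y74.285 F1330
G01 X131.985 Y65.806 F1330
G01 X141.642 Y69.473 F1330
M5
G00 X0.000 Y0.000

1 u = 1 mm; y_m = 172.360 − y.

[1] `<path>` cubic bezier, #0000ff→engrave S193 F3114: (26.442,26.993) → (47.130,41.321) → (73.885,38.324) → (96.494,19.807)

[2] `<path>` rectangle, #0000ff→engrave S193 F3114: (44.070,104.296) → (107.778,104.296) → (107.778,57.538) → (44.070,57.538) → (44.070,104.296) (closed)

[3] `<polyline>` line segment, #0000ff→engrave S193 F3114: (30.860,21.456) → (101.960,56.859)

[4] `<path>` cubic bezier, #000000→cut S811 F1330: (151.210,95.438) → (134.668,74.285) → (131.985,65.806) → (141.642,69.473)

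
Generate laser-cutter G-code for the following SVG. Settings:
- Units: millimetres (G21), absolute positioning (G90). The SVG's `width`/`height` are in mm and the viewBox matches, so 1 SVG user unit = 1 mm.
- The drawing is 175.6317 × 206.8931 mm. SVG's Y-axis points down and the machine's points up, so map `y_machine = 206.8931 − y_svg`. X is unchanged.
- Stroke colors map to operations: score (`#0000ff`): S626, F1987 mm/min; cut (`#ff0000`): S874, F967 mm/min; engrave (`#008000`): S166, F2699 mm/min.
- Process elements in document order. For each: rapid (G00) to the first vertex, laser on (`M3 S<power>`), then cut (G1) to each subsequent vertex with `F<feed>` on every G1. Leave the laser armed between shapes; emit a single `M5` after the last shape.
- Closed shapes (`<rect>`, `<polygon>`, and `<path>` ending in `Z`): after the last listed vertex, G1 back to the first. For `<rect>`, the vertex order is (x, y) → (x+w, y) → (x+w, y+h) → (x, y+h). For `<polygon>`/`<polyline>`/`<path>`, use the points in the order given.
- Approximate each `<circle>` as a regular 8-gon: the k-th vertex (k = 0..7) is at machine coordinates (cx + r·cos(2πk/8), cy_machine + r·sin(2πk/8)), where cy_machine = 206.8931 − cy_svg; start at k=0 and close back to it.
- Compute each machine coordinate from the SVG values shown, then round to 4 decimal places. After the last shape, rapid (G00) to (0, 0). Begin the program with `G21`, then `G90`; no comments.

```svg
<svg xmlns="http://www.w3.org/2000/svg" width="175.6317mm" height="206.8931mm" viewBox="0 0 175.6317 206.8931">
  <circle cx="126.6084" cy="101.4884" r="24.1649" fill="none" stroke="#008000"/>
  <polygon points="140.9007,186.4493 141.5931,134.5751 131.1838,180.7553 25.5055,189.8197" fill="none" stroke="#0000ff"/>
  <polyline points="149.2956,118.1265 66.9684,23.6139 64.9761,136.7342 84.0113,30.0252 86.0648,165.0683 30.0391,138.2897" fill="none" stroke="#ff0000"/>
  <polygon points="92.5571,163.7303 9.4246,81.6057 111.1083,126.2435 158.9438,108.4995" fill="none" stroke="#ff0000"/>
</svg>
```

G21
G90
G00 X150.7733 Y105.4047
M3 S166
G1 X143.6956 Y122.4919 F2699
G1 X126.6084 Y129.5696 F2699
G1 X109.5212 Y122.4919 F2699
G1 X102.4435 Y105.4047 F2699
G1 X109.5212 Y88.3175 F2699
G1 X126.6084 Y81.2398 F2699
G1 X143.6956 Y88.3175 F2699
G1 X150.7733 Y105.4047 F2699
G00 X140.9007 Y20.4438
M3 S626
G1 X141.5931 Y72.3180 F1987
G1 X131.1838 Y26.1378 F1987
G1 X25.5055 Y17.0734 F1987
G1 X140.9007 Y20.4438 F1987
G00 X149.2956 Y88.7666
M3 S874
G1 X66.9684 Y183.2792 F967
G1 X64.9761 Y70.1589 F967
G1 X84.0113 Y176.8679 F967
G1 X86.0648 Y41.8248 F967
G1 X30.0391 Y68.6034 F967
G00 X92.5571 Y43.1628
M3 S874
G1 X9.4246 Y125.2874 F967
G1 X111.1083 Y80.6496 F967
G1 X158.9438 Y98.3936 F967
G1 X92.5571 Y43.1628 F967
M5
G00 X0.0000 Y0.0000

viewBox `0 0 175.6317 206.8931` with mm width/height → 1 unit = 1 mm. Flip: y_m = 206.8931 − y_svg.

**Shape 1** — `<circle>` circle, stroke `#008000` → engrave (S166, F2699). Machine vertices: (150.7733,105.4047) → (143.6956,122.4919) → (126.6084,129.5696) → (109.5212,122.4919) → (102.4435,105.4047) → (109.5212,88.3175) → (126.6084,81.2398) → (143.6956,88.3175) → (150.7733,105.4047). Closed: final G1 returns to the first vertex.

**Shape 2** — `<polygon>` closed polygon, stroke `#0000ff` → score (S626, F1987). Machine vertices: (140.9007,20.4438) → (141.5931,72.3180) → (131.1838,26.1378) → (25.5055,17.0734) → (140.9007,20.4438). Closed: final G1 returns to the first vertex.

**Shape 3** — `<polyline>` open polyline, stroke `#ff0000` → cut (S874, F967). Machine vertices: (149.2956,88.7666) → (66.9684,183.2792) → (64.9761,70.1589) → (84.0113,176.8679) → (86.0648,41.8248) → (30.0391,68.6034). Open path.

**Shape 4** — `<polygon>` closed polygon, stroke `#ff0000` → cut (S874, F967). Machine vertices: (92.5571,43.1628) → (9.4246,125.2874) → (111.1083,80.6496) → (158.9438,98.3936) → (92.5571,43.1628). Closed: final G1 returns to the first vertex.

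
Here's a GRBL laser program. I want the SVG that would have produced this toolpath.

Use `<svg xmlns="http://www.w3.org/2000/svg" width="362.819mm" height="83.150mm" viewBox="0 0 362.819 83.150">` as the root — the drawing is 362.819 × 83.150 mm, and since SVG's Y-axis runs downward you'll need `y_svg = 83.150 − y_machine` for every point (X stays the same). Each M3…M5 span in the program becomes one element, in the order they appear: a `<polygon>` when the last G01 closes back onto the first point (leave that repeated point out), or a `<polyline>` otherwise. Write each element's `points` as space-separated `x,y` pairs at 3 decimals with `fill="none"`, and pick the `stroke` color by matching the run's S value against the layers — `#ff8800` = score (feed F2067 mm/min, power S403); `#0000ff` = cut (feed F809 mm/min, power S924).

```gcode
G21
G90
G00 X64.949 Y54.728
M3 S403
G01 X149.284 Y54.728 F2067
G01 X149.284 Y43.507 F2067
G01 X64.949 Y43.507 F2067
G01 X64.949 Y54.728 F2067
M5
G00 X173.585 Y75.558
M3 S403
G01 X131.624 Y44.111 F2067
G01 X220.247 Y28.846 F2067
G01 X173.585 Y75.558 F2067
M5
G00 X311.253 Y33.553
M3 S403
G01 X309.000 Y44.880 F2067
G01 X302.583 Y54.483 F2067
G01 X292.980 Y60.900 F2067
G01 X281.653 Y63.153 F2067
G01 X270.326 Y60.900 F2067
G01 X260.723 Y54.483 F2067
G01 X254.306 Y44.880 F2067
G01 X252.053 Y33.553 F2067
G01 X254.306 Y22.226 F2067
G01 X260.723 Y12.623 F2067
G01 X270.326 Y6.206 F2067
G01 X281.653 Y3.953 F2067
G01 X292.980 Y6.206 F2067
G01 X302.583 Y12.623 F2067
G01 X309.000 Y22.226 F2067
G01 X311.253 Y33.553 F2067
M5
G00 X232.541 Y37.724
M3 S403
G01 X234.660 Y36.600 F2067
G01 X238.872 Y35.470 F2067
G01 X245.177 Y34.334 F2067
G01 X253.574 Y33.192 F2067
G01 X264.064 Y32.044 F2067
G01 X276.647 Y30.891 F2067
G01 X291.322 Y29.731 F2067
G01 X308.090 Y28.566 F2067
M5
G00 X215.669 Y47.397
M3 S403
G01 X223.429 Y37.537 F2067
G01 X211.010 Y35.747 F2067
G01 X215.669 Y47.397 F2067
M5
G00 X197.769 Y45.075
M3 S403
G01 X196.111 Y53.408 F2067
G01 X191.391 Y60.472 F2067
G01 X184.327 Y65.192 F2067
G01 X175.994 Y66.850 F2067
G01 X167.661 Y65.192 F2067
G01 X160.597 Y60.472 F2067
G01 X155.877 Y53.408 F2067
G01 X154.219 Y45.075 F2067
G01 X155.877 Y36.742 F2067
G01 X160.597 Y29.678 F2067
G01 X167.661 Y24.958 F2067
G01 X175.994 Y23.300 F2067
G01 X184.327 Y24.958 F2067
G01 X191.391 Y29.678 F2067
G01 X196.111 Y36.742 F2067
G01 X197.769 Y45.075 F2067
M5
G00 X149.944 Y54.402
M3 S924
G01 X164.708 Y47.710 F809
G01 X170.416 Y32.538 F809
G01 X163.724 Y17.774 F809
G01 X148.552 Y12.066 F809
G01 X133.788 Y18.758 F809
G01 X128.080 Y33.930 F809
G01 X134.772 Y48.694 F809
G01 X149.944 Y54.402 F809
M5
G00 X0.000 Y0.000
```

Each laser-on run becomes one SVG element. Flip Y back into SVG space with y_svg = 83.150 − y_machine.

Run 1: S403 ⇒ score layer `#ff8800`. The run returns to its start, so emit a `<polygon>` with points (Y-flipped): 64.949,28.422 149.284,28.422 149.284,39.643 64.949,39.643.

Run 2: the run's S403 means `#ff8800` (score). The run returns to its start, so emit a `<polygon>` with points (Y-flipped): 173.585,7.592 131.624,39.039 220.247,54.304.

Run 3: power S403 maps to stroke `#ff8800` (score). The run returns to its start, so emit a `<polygon>` with points (Y-flipped): 311.253,49.597 309.000,38.270 302.583,28.667 292.980,22.250 281.653,19.997 270.326,22.250 260.723,28.667 254.306,38.270 252.053,49.597 254.306,60.924 260.723,70.527 270.326,76.944 281.653,79.197 292.980,76.944 302.583,70.527 309.000,60.924.

Run 4: S403 ⇒ score layer `#ff8800`. The run is open, so emit a `<polyline>` with points (Y-flipped): 232.541,45.426 234.660,46.550 238.872,47.680 245.177,48.816 253.574,49.958 264.064,51.106 276.647,52.259 291.322,53.419 308.090,54.584.

Run 5: S403 ⇒ score layer `#ff8800`. The run returns to its start, so emit a `<polygon>` with points (Y-flipped): 215.669,35.753 223.429,45.613 211.010,47.403.

Run 6: S403 ⇒ score layer `#ff8800`. The run returns to its start, so emit a `<polygon>` with points (Y-flipped): 197.769,38.075 196.111,29.742 191.391,22.678 184.327,17.958 175.994,16.300 167.661,17.958 160.597,22.678 155.877,29.742 154.219,38.075 155.877,46.408 160.597,53.472 167.661,58.192 175.994,59.850 184.327,58.192 191.391,53.472 196.111,46.408.

Run 7: the run's S924 means `#0000ff` (cut). The run returns to its start, so emit a `<polygon>` with points (Y-flipped): 149.944,28.748 164.708,35.440 170.416,50.612 163.724,65.376 148.552,71.084 133.788,64.392 128.080,49.220 134.772,34.456.

<svg xmlns="http://www.w3.org/2000/svg" width="362.819mm" height="83.150mm" viewBox="0 0 362.819 83.150">
  <polygon points="64.949,28.422 149.284,28.422 149.284,39.643 64.949,39.643" fill="none" stroke="#ff8800"/>
  <polygon points="173.585,7.592 131.624,39.039 220.247,54.304" fill="none" stroke="#ff8800"/>
  <polygon points="311.253,49.597 309.000,38.270 302.583,28.667 292.980,22.250 281.653,19.997 270.326,22.250 260.723,28.667 254.306,38.270 252.053,49.597 254.306,60.924 260.723,70.527 270.326,76.944 281.653,79.197 292.980,76.944 302.583,70.527 309.000,60.924" fill="none" stroke="#ff8800"/>
  <polyline points="232.541,45.426 234.660,46.550 238.872,47.680 245.177,48.816 253.574,49.958 264.064,51.106 276.647,52.259 291.322,53.419 308.090,54.584" fill="none" stroke="#ff8800"/>
  <polygon points="215.669,35.753 223.429,45.613 211.010,47.403" fill="none" stroke="#ff8800"/>
  <polygon points="197.769,38.075 196.111,29.742 191.391,22.678 184.327,17.958 175.994,16.300 167.661,17.958 160.597,22.678 155.877,29.742 154.219,38.075 155.877,46.408 160.597,53.472 167.661,58.192 175.994,59.850 184.327,58.192 191.391,53.472 196.111,46.408" fill="none" stroke="#ff8800"/>
  <polygon points="149.944,28.748 164.708,35.440 170.416,50.612 163.724,65.376 148.552,71.084 133.788,64.392 128.080,49.220 134.772,34.456" fill="none" stroke="#0000ff"/>
</svg>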